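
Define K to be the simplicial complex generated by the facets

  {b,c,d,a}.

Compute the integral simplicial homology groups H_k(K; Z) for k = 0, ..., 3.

Take the total order a < b < c < d on the vertex set. Then K (dimension 3) consists of the simplices:

  0-simplices (4): a, b, c, d
  1-simplices (6): ab, ac, ad, bc, bd, cd
  2-simplices (4): abc, abd, acd, bcd
  3-simplices (1): abcd

so the chain groups are C_0 ≅ Z^4, C_1 ≅ Z^6, C_2 ≅ Z^4, C_3 ≅ Z^1.

Boundary ∂_1: C_1 → C_0 sends each edge [p,q] (with p < q) to q − p.
As a 4×6 matrix over Z this has rank 3, with invariant factors (1,1,1).

Boundary ∂_2: C_2 → C_1 acts by ∂[p,q,r] = [q,r] − [p,r] + [p,q]. For instance
  ∂bcd = cd − bd + bc,
  ∂acd = cd − ad + ac.
As a 6×4 matrix over Z this has rank 3, with invariant factors (1,1,1).

∂_3: C_3 → C_2 sends each 3-simplex σ to the alternating sum Σ_i (−1)^i (σ with its i-th vertex removed). For instance
  ∂abcd = bcd − acd + abd − abc.
As a 4×1 matrix over Z this has rank 1, with invariant factors (1).

Reading off H_k = ker ∂_k / im ∂_{k+1}:

  H_0: rank C_0 − rank ∂_1 = 4 − 3 = 1, and the invariant factors of ∂_1 are all 1, so H_0 ≅ Z.
  H_1: rank ker ∂_1 − rank ∂_2 = (6 − 3) − 3 = 0, and the invariant factors of ∂_2 are all 1, so H_1 ≅ 0.
  H_2: rank ker ∂_2 − rank ∂_3 = (4 − 3) − 1 = 0, and the invariant factors of ∂_3 are all 1, so H_2 ≅ 0.
  H_3: rank ker ∂_3 − rank ∂_4 = (1 − 1) − 0 = 0, and there is no ∂_4, so H_3 ≅ 0.

(K is a triangulation of the 3-simplex.)

H_0 = Z,  H_1 = 0,  H_2 = 0,  H_3 = 0.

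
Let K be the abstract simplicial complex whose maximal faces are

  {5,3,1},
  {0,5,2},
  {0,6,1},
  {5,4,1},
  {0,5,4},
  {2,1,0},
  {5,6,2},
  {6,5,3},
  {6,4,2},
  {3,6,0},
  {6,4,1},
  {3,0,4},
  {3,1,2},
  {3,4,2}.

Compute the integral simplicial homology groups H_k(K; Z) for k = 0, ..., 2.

Fix the vertex order 0 < 1 < 2 < 3 < 4 < 5 < 6 and write every simplex with vertices in increasing order. Then dim K = 2 and the simplices of K are:

  0-simplices (7): [0], [1], [2], [3], [4], [5], [6]
  1-simplices (21): [0,1], [0,2], [0,3], [0,4], [0,5], [0,6], [1,2], [1,3], [1,4], [1,5], [1,6], [2,3], [2,4], [2,5], [2,6], [3,4], [3,5], [3,6], [4,5], [4,6], [5,6]
  2-simplices (14): [0,1,2], [0,1,6], [0,2,5], [0,3,4], [0,3,6], [0,4,5], [1,2,3], [1,3,5], [1,4,5], [1,4,6], [2,3,4], [2,4,6], [2,5,6], [3,5,6]

Hence C_0 ≅ Z^7, C_1 ≅ Z^21, C_2 ≅ Z^14.

The boundary map ∂_1: C_1 → C_0 is given by ∂[p,q] = [q] − [p]. For instance
  ∂[0,4] = [4] − [0].
This gives a 7×21 integer matrix of rank 6; reducing to Smith normal form yields diagonal entries (1,1,1,1,1,1).

∂_2: C_2 → C_1 sends each 2-simplex [p,q,r] to [q,r] − [p,r] + [p,q]. For instance
  ∂[1,4,5] = [4,5] − [1,5] + [1,4],
  ∂[0,4,5] = [4,5] − [0,5] + [0,4].
The 21×14 boundary matrix has rank 13 and Smith normal form diag(1,1,1,1,1,1,1,1,1,1,1,1,1).

Reading off H_k = ker ∂_k / im ∂_{k+1}:

  H_0: rank C_0 − rank ∂_1 = 7 − 6 = 1, and the invariant factors of ∂_1 are all 1, so H_0 = Z.
  H_1: rank ker ∂_1 − rank ∂_2 = (21 − 6) − 13 = 2, and the invariant factors of ∂_2 are all 1, so H_1 = Z^2.
  H_2: rank ker ∂_2 − rank ∂_3 = (14 − 13) − 0 = 1, and there is no ∂_3, so H_2 = Z.

As a check, the Euler characteristic is 7 − 21 + 14 = 0, which agrees with 1 − 2 + 1 = 0.

H_0 ≅ Z,  H_1 ≅ Z^2,  H_2 ≅ Z.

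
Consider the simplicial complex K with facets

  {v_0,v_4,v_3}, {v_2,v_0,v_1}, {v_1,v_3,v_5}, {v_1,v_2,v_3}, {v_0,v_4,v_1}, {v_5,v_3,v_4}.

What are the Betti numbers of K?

K has 6 vertices, 12 edges, 6 triangles.
rank ∂_0 = 0, rank ∂_1 = 5 ⇒ b_0 = 6 − 0 − 5 = 1; all invariant factors of ∂_1 are 1 so no torsion. So H_0 = Z.
rank ∂_1 = 5, rank ∂_2 = 6 ⇒ b_1 = 12 − 5 − 6 = 1; all invariant factors of ∂_2 are 1 so no torsion. So H_1 = Z.
rank ∂_2 = 6, rank ∂_3 = 0 ⇒ b_2 = 6 − 6 − 0 = 0. So H_2 = 0.

b_0 = 1, b_1 = 1, b_2 = 0.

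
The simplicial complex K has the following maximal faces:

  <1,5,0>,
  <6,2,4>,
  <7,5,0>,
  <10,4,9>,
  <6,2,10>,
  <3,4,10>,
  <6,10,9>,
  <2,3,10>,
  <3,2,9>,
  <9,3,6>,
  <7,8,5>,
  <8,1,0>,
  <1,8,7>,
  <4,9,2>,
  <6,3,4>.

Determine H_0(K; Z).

We work with the vertex ordering 0 < 1 < 2 < 3 < 4 < 5 < 6 < 7 < 8 < 9 < 10. The simplices of K, each written with vertices in increasing order, are:

  0-simplices (11): [0], [1], [2], [3], [4], [5], [6], [7], [8], [9], [10]
  1-simplices (25): (25 of them)
  2-simplices (15): [0,1,5], [0,1,8], [0,5,7], [1,7,8], [2,3,9], [2,3,10], [2,4,6], [2,4,9], [2,6,10], [3,4,6], [3,4,10], [3,6,9], [4,9,10], [5,7,8], [6,9,10]

Hence C_0 ≅ Z^11, C_1 ≅ Z^25, C_2 ≅ Z^15.

∂_1: C_1 → C_0 is given by ∂[p,q] = [q] − [p].
As a 11×25 matrix over Z this has rank 9, with invariant factors (1,1,1,1,1,1,1,1,1).

∂_2: C_2 → C_1 sends each 2-simplex [p,q,r] to [q,r] − [p,r] + [p,q]. For instance
  ∂[2,4,9] = [4,9] − [2,9] + [2,4],
  ∂[0,1,8] = [1,8] − [0,8] + [0,1].
As a 25×15 matrix over Z this has rank 15, with invariant factors (1,1,1,1,1,1,1,1,1,1,1,1,1,1,2).

Now H_k = ker ∂_k / im ∂_{k+1}, so:

  H_0: rank C_0 − rank ∂_1 = 11 − 9 = 2, and the invariant factors of ∂_1 are all 1, so H_0 = Z^2.

H_0 = Z^2.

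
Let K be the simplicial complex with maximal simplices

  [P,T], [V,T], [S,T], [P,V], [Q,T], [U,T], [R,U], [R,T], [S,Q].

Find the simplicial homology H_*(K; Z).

Take the total order P < Q < R < S < T < U < V on the vertex set. Then K (dimension 1) consists of the simplices:

  0-simplices (7): P, Q, R, S, T, U, V
  1-simplices (9): PT, PV, QS, QT, RT, RU, ST, TU, TV

Hence C_0 ≅ Z^7, C_1 ≅ Z^9.

The boundary map ∂_1: C_1 → C_0 sends each edge [p,q] (with p < q) to q − p.
As a 7×9 matrix over Z this has rank 6, with invariant factors (1,1,1,1,1,1).

Now H_k = ker ∂_k / im ∂_{k+1}, so:

  H_0: rank C_0 − rank ∂_1 = 7 − 6 = 1, and the invariant factors of ∂_1 are all 1, so H_0 = Z.
  H_1: rank ker ∂_1 − rank ∂_2 = (9 − 6) − 0 = 3, and there is no ∂_2, so H_1 = Z^3.

H_0 ≅ Z,  H_1 ≅ Z^3.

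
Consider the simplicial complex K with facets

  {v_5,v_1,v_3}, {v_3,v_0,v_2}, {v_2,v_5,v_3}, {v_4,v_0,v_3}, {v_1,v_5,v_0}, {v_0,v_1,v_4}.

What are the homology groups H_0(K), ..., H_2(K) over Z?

H_0 ≅ Z,  H_1 ≅ Z,  H_2 = 0.

Take the total order v_0 < v_1 < v_2 < v_3 < v_4 < v_5 on the vertex set. Then K (dimension 2) consists of the simplices:

  0-simplices (6): [v_0], [v_1], [v_2], [v_3], [v_4], [v_5]
  1-simplices (12): [v_0,v_1], [v_0,v_2], [v_0,v_3], [v_0,v_4], [v_0,v_5], [v_1,v_3], [v_1,v_4], [v_1,v_5], [v_2,v_3], [v_2,v_5], [v_3,v_4], [v_3,v_5]
  2-simplices (6): [v_0,v_1,v_4], [v_0,v_1,v_5], [v_0,v_2,v_3], [v_0,v_3,v_4], [v_1,v_3,v_5], [v_2,v_3,v_5]

so the chain groups are C_0 ≅ Z^6, C_1 ≅ Z^12, C_2 ≅ Z^6.

Boundary ∂_1: C_1 → C_0 sends each edge [p,q] (with p < q) to q − p. For instance
  ∂[v_0,v_1] = [v_1] − [v_0].
The 6×12 boundary matrix has rank 5 and Smith normal form diag(1,1,1,1,1).

Boundary ∂_2: C_2 → C_1 maps a triangle to the signed sum of its edges. For instance
  ∂[v_0,v_3,v_4] = [v_3,v_4] − [v_0,v_4] + [v_0,v_3],
  ∂[v_0,v_1,v_5] = [v_1,v_5] − [v_0,v_5] + [v_0,v_1].
The resulting 12×6 matrix has rank 6, and its Smith normal form has invariant factors (1,1,1,1,1,1).

Reading off H_k = ker ∂_k / im ∂_{k+1}:

  H_0: rank C_0 − rank ∂_1 = 6 − 5 = 1, and the invariant factors of ∂_1 are all 1, so H_0 ≅ Z.
  H_1: rank ker ∂_1 − rank ∂_2 = (12 − 5) − 6 = 1, and the invariant factors of ∂_2 are all 1, so H_1 ≅ Z.
  H_2: rank ker ∂_2 − rank ∂_3 = (6 − 6) − 0 = 0, and there is no ∂_3, so H_2 ≅ 0.

(K is a triangulation of the cylinder S^1 x I.)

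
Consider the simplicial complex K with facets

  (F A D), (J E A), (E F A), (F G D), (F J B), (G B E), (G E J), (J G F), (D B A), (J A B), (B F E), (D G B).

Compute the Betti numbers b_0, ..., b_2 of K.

b_0 = 1, b_1 = 0, b_2 = 0.

Order the vertices as A < B < D < E < F < G < J. Listing each simplex with vertices in this order, K has dimension 2 with simplices:

  0-simplices (7): A, B, D, E, F, G, J
  1-simplices (18): AB, AD, AE, AF, AJ, BD, BE, BF, BG, BJ, DF, DG, EF, EG, EJ, FG, FJ, GJ
  2-simplices (12): ABD, ABJ, ADF, AEF, AEJ, BDG, BEF, BEG, BFJ, DFG, EGJ, FGJ

Hence C_0 ≅ Z^7, C_1 ≅ Z^18, C_2 ≅ Z^12.

Boundary ∂_1: C_1 → C_0 is given by ∂[p,q] = [q] − [p]. For instance
  ∂AB = B − A.
This gives a 7×18 integer matrix of rank 6; reducing to Smith normal form yields diagonal entries (1,1,1,1,1,1).

∂_2: C_2 → C_1 acts by ∂[p,q,r] = [q,r] − [p,r] + [p,q]. For instance
  ∂BEG = EG − BG + BE,
  ∂EGJ = GJ − EJ + EG.
This gives a 18×12 integer matrix of rank 12; reducing to Smith normal form yields diagonal entries (1,1,1,1,1,1,1,1,1,1,1,2).

Now H_k = ker ∂_k / im ∂_{k+1}, so:

  H_0: rank C_0 − rank ∂_1 = 7 − 6 = 1, and the invariant factors of ∂_1 are all 1, so H_0 = Z.
  H_1: rank ker ∂_1 − rank ∂_2 = (18 − 6) − 12 = 0, and ∂_2 has invariant factor 2 > 1, so H_1 = Z/2.
  H_2: rank ker ∂_2 − rank ∂_3 = (12 − 12) − 0 = 0, and there is no ∂_3, so H_2 = 0.

(K is a triangulation of the real projective plane RP^2.)

Hence the Betti numbers are b_0 = 1, b_1 = 0, b_2 = 0.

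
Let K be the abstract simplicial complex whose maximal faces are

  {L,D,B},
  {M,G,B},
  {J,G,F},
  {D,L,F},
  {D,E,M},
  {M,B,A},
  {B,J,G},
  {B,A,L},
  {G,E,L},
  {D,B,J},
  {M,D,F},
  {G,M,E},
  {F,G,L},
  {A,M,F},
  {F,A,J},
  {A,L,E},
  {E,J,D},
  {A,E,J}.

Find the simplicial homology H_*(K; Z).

H_0 ≅ Z,  H_1 ≅ Z^2,  H_2 ≅ Z.

K has 9 vertices, 27 edges, 18 triangles.
rank ∂_0 = 0, rank ∂_1 = 8 ⇒ b_0 = 9 − 0 − 8 = 1; all invariant factors of ∂_1 are 1 so no torsion. So H_0 ≅ Z.
rank ∂_1 = 8, rank ∂_2 = 17 ⇒ b_1 = 27 − 8 − 17 = 2; all invariant factors of ∂_2 are 1 so no torsion. So H_1 ≅ Z^2.
rank ∂_2 = 17, rank ∂_3 = 0 ⇒ b_2 = 18 − 17 − 0 = 1. So H_2 ≅ Z.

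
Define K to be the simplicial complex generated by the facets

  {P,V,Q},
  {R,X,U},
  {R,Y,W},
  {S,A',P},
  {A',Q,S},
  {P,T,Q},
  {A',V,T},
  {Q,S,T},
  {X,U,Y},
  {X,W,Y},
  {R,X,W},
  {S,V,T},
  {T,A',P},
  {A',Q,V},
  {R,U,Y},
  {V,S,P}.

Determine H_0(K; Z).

Fix the vertex order P < Q < R < S < T < U < V < W < X < Y < A' and write every simplex with vertices in increasing order. Then dim K = 2 and the simplices of K are:

  0-simplices (11): [P], [Q], [R], [S], [T], [U], [V], [W], [X], [Y], [A']
  1-simplices (24): (24 of them)
  2-simplices (16): [P,Q,T], [P,Q,V], [P,S,V], [P,S,A'], [P,T,A'], [Q,S,T], [Q,S,A'], [Q,V,A'], [R,U,X], [R,U,Y], [R,W,X], [R,W,Y], [S,T,V], [T,V,A'], [U,X,Y], [W,X,Y]

so the chain groups are C_0 ≅ Z^11, C_1 ≅ Z^24, C_2 ≅ Z^16.

∂_1: C_1 → C_0 sends each edge [p,q] (with p < q) to q − p.
The resulting 11×24 matrix has rank 9, and its Smith normal form has invariant factors (1,1,1,1,1,1,1,1,1).

Boundary ∂_2: C_2 → C_1 acts by ∂[p,q,r] = [q,r] − [p,r] + [p,q]. For instance
  ∂[P,Q,V] = [Q,V] − [P,V] + [P,Q],
  ∂[W,X,Y] = [X,Y] − [W,Y] + [W,X].
This gives a 24×16 integer matrix of rank 15; reducing to Smith normal form yields diagonal entries (1,1,1,1,1,1,1,1,1,1,1,1,1,1,2).

From H_k ≅ ker(∂_k) / im(∂_{k+1}) we obtain:

  H_0: rank C_0 − rank ∂_1 = 11 − 9 = 2, and the invariant factors of ∂_1 are all 1, so H_0 ≅ Z^2.

H_0 ≅ Z^2.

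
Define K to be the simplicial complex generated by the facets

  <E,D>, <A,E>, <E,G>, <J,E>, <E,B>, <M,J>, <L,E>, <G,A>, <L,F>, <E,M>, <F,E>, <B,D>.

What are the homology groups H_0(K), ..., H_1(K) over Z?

Fix the vertex order A < B < D < E < F < G < J < L < M and write every simplex with vertices in increasing order. Then dim K = 1 and the simplices of K are:

  0-simplices (9): A, B, D, E, F, G, J, L, M
  1-simplices (12): AE, AG, BD, BE, DE, EF, EG, EJ, EL, EM, FL, JM

giving chain groups C_0 ≅ Z^9, C_1 ≅ Z^12.

Boundary ∂_1: C_1 → C_0 sends each edge [p,q] (with p < q) to q − p.
As a 9×12 matrix over Z this has rank 8, with invariant factors (1,1,1,1,1,1,1,1).

Now H_k = ker ∂_k / im ∂_{k+1}, so:

  H_0: rank C_0 − rank ∂_1 = 9 − 8 = 1, and the invariant factors of ∂_1 are all 1, so H_0 = Z.
  H_1: rank ker ∂_1 − rank ∂_2 = (12 − 8) − 0 = 4, and there is no ∂_2, so H_1 = Z^4.

As a check, the Euler characteristic is 9 − 12 = -3, which agrees with 1 − 4 = -3.
(K is a triangulation of a wedge of 4 circles.)

H_0 = Z,  H_1 = Z^4.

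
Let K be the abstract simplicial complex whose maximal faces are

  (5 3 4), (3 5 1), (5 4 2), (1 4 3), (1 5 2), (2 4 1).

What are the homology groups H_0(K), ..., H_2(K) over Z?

Take the total order 1 < 2 < 3 < 4 < 5 on the vertex set. Then K (dimension 2) consists of the simplices:

  0-simplices (5): [1], [2], [3], [4], [5]
  1-simplices (9): [1,2], [1,3], [1,4], [1,5], [2,4], [2,5], [3,4], [3,5], [4,5]
  2-simplices (6): [1,2,4], [1,2,5], [1,3,4], [1,3,5], [2,4,5], [3,4,5]

so the chain groups are C_0 ≅ Z^5, C_1 ≅ Z^9, C_2 ≅ Z^6.

The boundary map ∂_1: C_1 → C_0 sends each edge [p,q] (with p < q) to q − p.
The 5×9 boundary matrix has rank 4 and Smith normal form diag(1,1,1,1).

The boundary map ∂_2: C_2 → C_1 maps a triangle to the signed sum of its edges. For instance
  ∂[2,4,5] = [4,5] − [2,5] + [2,4],
  ∂[1,2,5] = [2,5] − [1,5] + [1,2].
The resulting 9×6 matrix has rank 5, and its Smith normal form has invariant factors (1,1,1,1,1).

Now H_k = ker ∂_k / im ∂_{k+1}, so:

  H_0: rank C_0 − rank ∂_1 = 5 − 4 = 1, and the invariant factors of ∂_1 are all 1, so H_0 ≅ Z.
  H_1: rank ker ∂_1 − rank ∂_2 = (9 − 4) − 5 = 0, and the invariant factors of ∂_2 are all 1, so H_1 ≅ 0.
  H_2: rank ker ∂_2 − rank ∂_3 = (6 − 5) − 0 = 1, and there is no ∂_3, so H_2 ≅ Z.

As a check, the Euler characteristic is 5 − 9 + 6 = 2, which agrees with 1 − 0 + 1 = 2.
(K is a triangulation of the 2-sphere S^2.)

H_0 ≅ Z,  H_1 = 0,  H_2 ≅ Z.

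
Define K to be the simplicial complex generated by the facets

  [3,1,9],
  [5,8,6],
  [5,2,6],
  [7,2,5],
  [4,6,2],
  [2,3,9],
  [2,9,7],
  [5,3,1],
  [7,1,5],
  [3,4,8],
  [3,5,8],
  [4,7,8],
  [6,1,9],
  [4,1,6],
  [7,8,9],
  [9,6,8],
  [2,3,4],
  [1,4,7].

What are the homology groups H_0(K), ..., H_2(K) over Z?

H_0 ≅ Z,  H_1 ≅ Z^2,  H_2 ≅ Z.

Take the total order 1 < 2 < 3 < 4 < 5 < 6 < 7 < 8 < 9 on the vertex set. Then K (dimension 2) consists of the simplices:

  0-simplices (9): [1], [2], [3], [4], [5], [6], [7], [8], [9]
  1-simplices (27): (27 of them)
  2-simplices (18): [1,3,5], [1,3,9], [1,4,6], [1,4,7], [1,5,7], [1,6,9], [2,3,4], [2,3,9], [2,4,6], [2,5,6], [2,5,7], [2,7,9], [3,4,8], [3,5,8], [4,7,8], [5,6,8], [6,8,9], [7,8,9]

so the chain groups are C_0 ≅ Z^9, C_1 ≅ Z^27, C_2 ≅ Z^18.

∂_1: C_1 → C_0 sends each edge [p,q] (with p < q) to q − p.
The resulting 9×27 matrix has rank 8, and its Smith normal form has invariant factors (1,1,1,1,1,1,1,1).

∂_2: C_2 → C_1 acts by ∂[p,q,r] = [q,r] − [p,r] + [p,q]. For instance
  ∂[1,6,9] = [6,9] − [1,9] + [1,6],
  ∂[3,4,8] = [4,8] − [3,8] + [3,4].
As a 27×18 matrix over Z this has rank 17, with invariant factors (1,1,1,1,1,1,1,1,1,1,1,1,1,1,1,1,1).

From H_k ≅ ker(∂_k) / im(∂_{k+1}) we obtain:

  H_0: rank C_0 − rank ∂_1 = 9 − 8 = 1, and the invariant factors of ∂_1 are all 1, so H_0 ≅ Z.
  H_1: rank ker ∂_1 − rank ∂_2 = (27 − 8) − 17 = 2, and the invariant factors of ∂_2 are all 1, so H_1 ≅ Z^2.
  H_2: rank ker ∂_2 − rank ∂_3 = (18 − 17) − 0 = 1, and there is no ∂_3, so H_2 ≅ Z.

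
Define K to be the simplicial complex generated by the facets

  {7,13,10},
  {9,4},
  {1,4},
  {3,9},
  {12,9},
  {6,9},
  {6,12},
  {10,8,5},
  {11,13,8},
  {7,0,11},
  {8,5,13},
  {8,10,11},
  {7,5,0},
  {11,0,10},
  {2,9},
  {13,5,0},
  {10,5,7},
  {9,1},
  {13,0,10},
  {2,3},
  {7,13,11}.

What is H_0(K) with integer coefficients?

Take the total order 0 < 1 < 2 < 3 < 4 < 5 < 6 < 7 < 8 < 9 < 10 < 11 < 12 < 13 on the vertex set. Then K (dimension 2) consists of the simplices:

  0-simplices (14): [0], [1], [2], [3], [4], [5], [6], [7], [8], [9], [10], [11], [12], [13]
  1-simplices (27): (27 of them)
  2-simplices (12): [0,5,7], [0,5,13], [0,7,11], [0,10,11], [0,10,13], [5,7,10], [5,8,10], [5,8,13], [7,10,13], [7,11,13], [8,10,11], [8,11,13]

Hence C_0 ≅ Z^14, C_1 ≅ Z^27, C_2 ≅ Z^12.

∂_1: C_1 → C_0 maps an edge to its endpoints' difference, ∂[p,q] = q − p.
The resulting 14×27 matrix has rank 12, and its Smith normal form has invariant factors (1,1,1,1,1,1,1,1,1,1,1,1).

The boundary map ∂_2: C_2 → C_1 acts by ∂[p,q,r] = [q,r] − [p,r] + [p,q]. For instance
  ∂[7,11,13] = [11,13] − [7,13] + [7,11],
  ∂[0,5,13] = [5,13] − [0,13] + [0,5].
As a 27×12 matrix over Z this has rank 12, with invariant factors (1,1,1,1,1,1,1,1,1,1,1,2).

Computing H_k = (kernel of ∂_k) / (image of ∂_{k+1}):

  H_0: rank C_0 − rank ∂_1 = 14 − 12 = 2, and the invariant factors of ∂_1 are all 1, so H_0 ≅ Z^2.

(K is a triangulation of the disjoint union of a wedge of 3 circles and the real projective plane RP^2.)

H_0 ≅ Z^2.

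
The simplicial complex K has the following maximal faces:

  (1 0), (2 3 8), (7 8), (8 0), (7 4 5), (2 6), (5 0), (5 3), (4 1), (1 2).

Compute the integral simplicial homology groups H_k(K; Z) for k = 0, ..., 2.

Order the vertices as 0 < 1 < 2 < 3 < 4 < 5 < 6 < 7 < 8. Listing each simplex with vertices in this order, K has dimension 2 with simplices:

  0-simplices (9): [0], [1], [2], [3], [4], [5], [6], [7], [8]
  1-simplices (14): [0,1], [0,5], [0,8], [1,2], [1,4], [2,3], [2,6], [2,8], [3,5], [3,8], [4,5], [4,7], [5,7], [7,8]
  2-simplices (2): [2,3,8], [4,5,7]

so the chain groups are C_0 ≅ Z^9, C_1 ≅ Z^14, C_2 ≅ Z^2.

Boundary ∂_1: C_1 → C_0 maps an edge to its endpoints' difference, ∂[p,q] = q − p. For instance
  ∂[4,5] = [5] − [4].
The resulting 9×14 matrix has rank 8, and its Smith normal form has invariant factors (1,1,1,1,1,1,1,1).

Boundary ∂_2: C_2 → C_1 maps a triangle to the signed sum of its edges. For instance
  ∂[2,3,8] = [3,8] − [2,8] + [2,3],
  ∂[4,5,7] = [5,7] − [4,7] + [4,5].
This gives a 14×2 integer matrix of rank 2; reducing to Smith normal form yields diagonal entries (1,1).

Computing H_k = (kernel of ∂_k) / (image of ∂_{k+1}):

  H_0: rank C_0 − rank ∂_1 = 9 − 8 = 1, and the invariant factors of ∂_1 are all 1, so H_0 = Z.
  H_1: rank ker ∂_1 − rank ∂_2 = (14 − 8) − 2 = 4, and the invariant factors of ∂_2 are all 1, so H_1 = Z^4.
  H_2: rank ker ∂_2 − rank ∂_3 = (2 − 2) − 0 = 0, and there is no ∂_3, so H_2 = 0.

H_0 = Z,  H_1 = Z^4,  H_2 = 0.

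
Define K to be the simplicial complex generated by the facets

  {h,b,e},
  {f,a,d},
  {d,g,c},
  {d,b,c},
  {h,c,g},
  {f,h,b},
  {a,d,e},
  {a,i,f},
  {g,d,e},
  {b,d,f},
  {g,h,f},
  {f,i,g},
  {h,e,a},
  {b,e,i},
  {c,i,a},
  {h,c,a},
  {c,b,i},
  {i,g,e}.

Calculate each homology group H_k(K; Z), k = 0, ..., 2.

Take the total order a < b < c < d < e < f < g < h < i on the vertex set. Then K (dimension 2) consists of the simplices:

  0-simplices (9): a, b, c, d, e, f, g, h, i
  1-simplices (27): ac, ad, ae, af, ah, ai, bc, bd, be, bf, bh, bi, cd, cg, ch, ci, de, df, dg, eg, eh, ei, fg, fh, fi, gh, gi
  2-simplices (18): ach, aci, ade, adf, aeh, afi, bcd, bci, bdf, beh, bei, bfh, cdg, cgh, deg, egi, fgh, fgi

Hence C_0 ≅ Z^9, C_1 ≅ Z^27, C_2 ≅ Z^18.

∂_1: C_1 → C_0 sends each edge [p,q] (with p < q) to q − p. For instance
  ∂fg = g − f.
This gives a 9×27 integer matrix of rank 8; reducing to Smith normal form yields diagonal entries (1,1,1,1,1,1,1,1).

Boundary ∂_2: C_2 → C_1 maps a triangle to the signed sum of its edges. For instance
  ∂cgh = gh − ch + cg,
  ∂cdg = dg − cg + cd.
This gives a 27×18 integer matrix of rank 17; reducing to Smith normal form yields diagonal entries (1,1,1,1,1,1,1,1,1,1,1,1,1,1,1,1,1).

Now H_k = ker ∂_k / im ∂_{k+1}, so:

  H_0: rank C_0 − rank ∂_1 = 9 − 8 = 1, and the invariant factors of ∂_1 are all 1, so H_0 ≅ Z.
  H_1: rank ker ∂_1 − rank ∂_2 = (27 − 8) − 17 = 2, and the invariant factors of ∂_2 are all 1, so H_1 ≅ Z^2.
  H_2: rank ker ∂_2 − rank ∂_3 = (18 − 17) − 0 = 1, and there is no ∂_3, so H_2 ≅ Z.

H_0 = Z,  H_1 = Z^2,  H_2 = Z.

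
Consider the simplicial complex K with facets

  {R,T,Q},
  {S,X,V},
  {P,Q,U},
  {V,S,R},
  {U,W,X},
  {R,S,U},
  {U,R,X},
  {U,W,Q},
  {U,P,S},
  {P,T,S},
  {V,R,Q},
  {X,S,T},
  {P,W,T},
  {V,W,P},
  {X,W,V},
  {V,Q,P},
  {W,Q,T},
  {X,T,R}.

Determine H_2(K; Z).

H_2 = 0.

Fix the vertex order P < Q < R < S < T < U < V < W < X and write every simplex with vertices in increasing order. Then dim K = 2 and the simplices of K are:

  0-simplices (9): P, Q, R, S, T, U, V, W, X
  1-simplices (27): PQ, PS, PT, PU, PV, PW, QR, QT, QU, QV, QW, RS, RT, RU, RV, RX, ST, SU, SV, SX, TW, TX, UW, UX, VW, VX, WX
  2-simplices (18): PQU, PQV, PST, PSU, PTW, PVW, QRT, QRV, QTW, QUW, RSU, RSV, RTX, RUX, STX, SVX, UWX, VWX

giving chain groups C_0 ≅ Z^9, C_1 ≅ Z^27, C_2 ≅ Z^18.

∂_1: C_1 → C_0 maps an edge to its endpoints' difference, ∂[p,q] = q − p. For instance
  ∂RV = V − R.
As a 9×27 matrix over Z this has rank 8, with invariant factors (1,1,1,1,1,1,1,1).

The boundary map ∂_2: C_2 → C_1 sends each 2-simplex [p,q,r] to [q,r] − [p,r] + [p,q]. For instance
  ∂PQU = QU − PU + PQ,
  ∂UWX = WX − UX + UW.
As a 27×18 matrix over Z this has rank 18, with invariant factors (1,1,1,1,1,1,1,1,1,1,1,1,1,1,1,1,1,2).

Reading off H_k = ker ∂_k / im ∂_{k+1}:

  H_2: rank ker ∂_2 − rank ∂_3 = (18 − 18) − 0 = 0, and there is no ∂_3, so H_2 = 0.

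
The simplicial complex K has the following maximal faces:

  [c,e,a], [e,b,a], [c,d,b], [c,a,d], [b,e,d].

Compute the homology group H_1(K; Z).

Fix the vertex order a < b < c < d < e and write every simplex with vertices in increasing order. Then dim K = 2 and the simplices of K are:

  0-simplices (5): a, b, c, d, e
  1-simplices (10): ab, ac, ad, ae, bc, bd, be, cd, ce, de
  2-simplices (5): abe, acd, ace, bcd, bde

so the chain groups are C_0 ≅ Z^5, C_1 ≅ Z^10, C_2 ≅ Z^5.

The boundary map ∂_1: C_1 → C_0 sends each edge [p,q] (with p < q) to q − p. For instance
  ∂be = e − b.
This gives a 5×10 integer matrix of rank 4; reducing to Smith normal form yields diagonal entries (1,1,1,1).

∂_2: C_2 → C_1 maps a triangle to the signed sum of its edges. For instance
  ∂abe = be − ae + ab,
  ∂bcd = cd − bd + bc.
As a 10×5 matrix over Z this has rank 5, with invariant factors (1,1,1,1,1).

Computing H_k = (kernel of ∂_k) / (image of ∂_{k+1}):

  H_1: rank ker ∂_1 − rank ∂_2 = (10 − 4) − 5 = 1, and the invariant factors of ∂_2 are all 1, so H_1 ≅ Z.

(K is a triangulation of the Möbius band.)

H_1 ≅ Z.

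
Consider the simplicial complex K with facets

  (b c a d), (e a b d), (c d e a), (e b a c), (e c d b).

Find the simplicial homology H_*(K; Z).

H_0 = Z,  H_1 = 0,  H_2 = 0,  H_3 = Z.

Fix the vertex order a < b < c < d < e and write every simplex with vertices in increasing order. Then dim K = 3 and the simplices of K are:

  0-simplices (5): a, b, c, d, e
  1-simplices (10): ab, ac, ad, ae, bc, bd, be, cd, ce, de
  2-simplices (10): abc, abd, abe, acd, ace, ade, bcd, bce, bde, cde
  3-simplices (5): abcd, abce, abde, acde, bcde

Hence C_0 ≅ Z^5, C_1 ≅ Z^10, C_2 ≅ Z^10, C_3 ≅ Z^5.

∂_1: C_1 → C_0 is given by ∂[p,q] = [q] − [p].
As a 5×10 matrix over Z this has rank 4, with invariant factors (1,1,1,1).

∂_2: C_2 → C_1 acts by ∂[p,q,r] = [q,r] − [p,r] + [p,q]. For instance
  ∂bde = de − be + bd,
  ∂abd = bd − ad + ab.
This gives a 10×10 integer matrix of rank 6; reducing to Smith normal form yields diagonal entries (1,1,1,1,1,1).

The boundary map ∂_3: C_3 → C_2 sends each 3-simplex σ to the alternating sum Σ_i (−1)^i (σ with its i-th vertex removed). For instance
  ∂bcde = cde − bde + bce − bcd,
  ∂acde = cde − ade + ace − acd.
As a 10×5 matrix over Z this has rank 4, with invariant factors (1,1,1,1).

From H_k ≅ ker(∂_k) / im(∂_{k+1}) we obtain:

  H_0: rank C_0 − rank ∂_1 = 5 − 4 = 1, and the invariant factors of ∂_1 are all 1, so H_0 = Z.
  H_1: rank ker ∂_1 − rank ∂_2 = (10 − 4) − 6 = 0, and the invariant factors of ∂_2 are all 1, so H_1 = 0.
  H_2: rank ker ∂_2 − rank ∂_3 = (10 − 6) − 4 = 0, and the invariant factors of ∂_3 are all 1, so H_2 = 0.
  H_3: rank ker ∂_3 − rank ∂_4 = (5 − 4) − 0 = 1, and there is no ∂_4, so H_3 = Z.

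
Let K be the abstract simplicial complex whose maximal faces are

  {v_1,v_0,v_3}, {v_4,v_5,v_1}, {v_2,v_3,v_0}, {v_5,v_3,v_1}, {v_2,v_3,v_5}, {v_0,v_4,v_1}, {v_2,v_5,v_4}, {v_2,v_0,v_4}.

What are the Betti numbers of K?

b_0 = 1, b_1 = 0, b_2 = 1.

Take the total order v_0 < v_1 < v_2 < v_3 < v_4 < v_5 on the vertex set. Then K (dimension 2) consists of the simplices:

  0-simplices (6): [v_0], [v_1], [v_2], [v_3], [v_4], [v_5]
  1-simplices (12): [v_0,v_1], [v_0,v_2], [v_0,v_3], [v_0,v_4], [v_1,v_3], [v_1,v_4], [v_1,v_5], [v_2,v_3], [v_2,v_4], [v_2,v_5], [v_3,v_5], [v_4,v_5]
  2-simplices (8): [v_0,v_1,v_3], [v_0,v_1,v_4], [v_0,v_2,v_3], [v_0,v_2,v_4], [v_1,v_3,v_5], [v_1,v_4,v_5], [v_2,v_3,v_5], [v_2,v_4,v_5]

so the chain groups are C_0 ≅ Z^6, C_1 ≅ Z^12, C_2 ≅ Z^8.

Boundary ∂_1: C_1 → C_0 sends each edge [p,q] (with p < q) to q − p. For instance
  ∂[v_2,v_5] = [v_5] − [v_2].
The resulting 6×12 matrix has rank 5, and its Smith normal form has invariant factors (1,1,1,1,1).

∂_2: C_2 → C_1 sends each 2-simplex [p,q,r] to [q,r] − [p,r] + [p,q]. For instance
  ∂[v_0,v_1,v_3] = [v_1,v_3] − [v_0,v_3] + [v_0,v_1],
  ∂[v_2,v_4,v_5] = [v_4,v_5] − [v_2,v_5] + [v_2,v_4].
The 12×8 boundary matrix has rank 7 and Smith normal form diag(1,1,1,1,1,1,1).

Now H_k = ker ∂_k / im ∂_{k+1}, so:

  H_0: rank C_0 − rank ∂_1 = 6 − 5 = 1, and the invariant factors of ∂_1 are all 1, so H_0 ≅ Z.
  H_1: rank ker ∂_1 − rank ∂_2 = (12 − 5) − 7 = 0, and the invariant factors of ∂_2 are all 1, so H_1 ≅ 0.
  H_2: rank ker ∂_2 − rank ∂_3 = (8 − 7) − 0 = 1, and there is no ∂_3, so H_2 ≅ Z.

(K is a triangulation of the 2-sphere S^2.)

Hence the Betti numbers are b_0 = 1, b_1 = 0, b_2 = 1.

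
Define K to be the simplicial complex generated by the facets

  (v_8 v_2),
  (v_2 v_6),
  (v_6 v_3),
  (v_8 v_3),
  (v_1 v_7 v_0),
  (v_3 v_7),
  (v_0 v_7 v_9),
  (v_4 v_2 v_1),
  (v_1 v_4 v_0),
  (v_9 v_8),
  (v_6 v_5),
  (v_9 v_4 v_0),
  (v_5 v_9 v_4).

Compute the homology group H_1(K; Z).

We work with the vertex ordering v_0 < v_1 < v_2 < v_3 < v_4 < v_5 < v_6 < v_7 < v_8 < v_9. The simplices of K, each written with vertices in increasing order, are:

  0-simplices (10): [v_0], [v_1], [v_2], [v_3], [v_4], [v_5], [v_6], [v_7], [v_8], [v_9]
  1-simplices (19): (19 of them)
  2-simplices (6): [v_0,v_1,v_4], [v_0,v_1,v_7], [v_0,v_4,v_9], [v_0,v_7,v_9], [v_1,v_2,v_4], [v_4,v_5,v_9]

giving chain groups C_0 ≅ Z^10, C_1 ≅ Z^19, C_2 ≅ Z^6.

The boundary map ∂_1: C_1 → C_0 sends each edge [p,q] (with p < q) to q − p.
As a 10×19 matrix over Z this has rank 9, with invariant factors (1,1,1,1,1,1,1,1,1).

Boundary ∂_2: C_2 → C_1 maps a triangle to the signed sum of its edges. For instance
  ∂[v_0,v_4,v_9] = [v_4,v_9] − [v_0,v_9] + [v_0,v_4],
  ∂[v_1,v_2,v_4] = [v_2,v_4] − [v_1,v_4] + [v_1,v_2].
The resulting 19×6 matrix has rank 6, and its Smith normal form has invariant factors (1,1,1,1,1,1).

From H_k ≅ ker(∂_k) / im(∂_{k+1}) we obtain:

  H_1: rank ker ∂_1 − rank ∂_2 = (19 − 9) − 6 = 4, and the invariant factors of ∂_2 are all 1, so H_1 ≅ Z^4.

H_1 ≅ Z^4.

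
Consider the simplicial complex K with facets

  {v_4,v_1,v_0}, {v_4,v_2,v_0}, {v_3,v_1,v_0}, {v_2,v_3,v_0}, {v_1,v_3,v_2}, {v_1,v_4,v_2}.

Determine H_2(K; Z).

H_2 ≅ Z.

Take the total order v_0 < v_1 < v_2 < v_3 < v_4 on the vertex set. Then K (dimension 2) consists of the simplices:

  0-simplices (5): [v_0], [v_1], [v_2], [v_3], [v_4]
  1-simplices (9): [v_0,v_1], [v_0,v_2], [v_0,v_3], [v_0,v_4], [v_1,v_2], [v_1,v_3], [v_1,v_4], [v_2,v_3], [v_2,v_4]
  2-simplices (6): [v_0,v_1,v_3], [v_0,v_1,v_4], [v_0,v_2,v_3], [v_0,v_2,v_4], [v_1,v_2,v_3], [v_1,v_2,v_4]

giving chain groups C_0 ≅ Z^5, C_1 ≅ Z^9, C_2 ≅ Z^6.

Boundary ∂_1: C_1 → C_0 sends each edge [p,q] (with p < q) to q − p.
This gives a 5×9 integer matrix of rank 4; reducing to Smith normal form yields diagonal entries (1,1,1,1).

The boundary map ∂_2: C_2 → C_1 acts by ∂[p,q,r] = [q,r] − [p,r] + [p,q]. For instance
  ∂[v_1,v_2,v_4] = [v_2,v_4] − [v_1,v_4] + [v_1,v_2],
  ∂[v_1,v_2,v_3] = [v_2,v_3] − [v_1,v_3] + [v_1,v_2].
This gives a 9×6 integer matrix of rank 5; reducing to Smith normal form yields diagonal entries (1,1,1,1,1).

Reading off H_k = ker ∂_k / im ∂_{k+1}:

  H_2: rank ker ∂_2 − rank ∂_3 = (6 − 5) − 0 = 1, and there is no ∂_3, so H_2 ≅ Z.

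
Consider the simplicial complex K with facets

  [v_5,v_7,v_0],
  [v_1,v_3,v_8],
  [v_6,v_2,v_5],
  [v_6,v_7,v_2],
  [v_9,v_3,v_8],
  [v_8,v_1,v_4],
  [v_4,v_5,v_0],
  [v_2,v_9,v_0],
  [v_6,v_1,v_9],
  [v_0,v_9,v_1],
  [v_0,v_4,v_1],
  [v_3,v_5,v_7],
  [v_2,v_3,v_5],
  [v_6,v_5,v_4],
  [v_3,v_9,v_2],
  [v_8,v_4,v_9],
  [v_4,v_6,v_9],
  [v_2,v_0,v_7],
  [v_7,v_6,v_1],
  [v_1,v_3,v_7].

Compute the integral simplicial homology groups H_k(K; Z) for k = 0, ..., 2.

Fix the vertex order v_0 < v_1 < v_2 < v_3 < v_4 < v_5 < v_6 < v_7 < v_8 < v_9 and write every simplex with vertices in increasing order. Then dim K = 2 and the simplices of K are:

  0-simplices (10): [v_0], [v_1], [v_2], [v_3], [v_4], [v_5], [v_6], [v_7], [v_8], [v_9]
  1-simplices (30): (30 of them)
  2-simplices (20): (20 of them)

giving chain groups C_0 ≅ Z^10, C_1 ≅ Z^30, C_2 ≅ Z^20.

The boundary map ∂_1: C_1 → C_0 sends each edge [p,q] (with p < q) to q − p. For instance
  ∂[v_3,v_9] = [v_9] − [v_3].
The 10×30 boundary matrix has rank 9 and Smith normal form diag(1,1,1,1,1,1,1,1,1).

Boundary ∂_2: C_2 → C_1 maps a triangle to the signed sum of its edges. For instance
  ∂[v_1,v_6,v_7] = [v_6,v_7] − [v_1,v_7] + [v_1,v_6],
  ∂[v_3,v_5,v_7] = [v_5,v_7] − [v_3,v_7] + [v_3,v_5].
The resulting 30×20 matrix has rank 20, and its Smith normal form has invariant factors (1,1,1,1,1,1,1,1,1,1,1,1,1,1,1,1,1,1,1,2).

Computing H_k = (kernel of ∂_k) / (image of ∂_{k+1}):

  H_0: rank C_0 − rank ∂_1 = 10 − 9 = 1, and the invariant factors of ∂_1 are all 1, so H_0 ≅ Z.
  H_1: rank ker ∂_1 − rank ∂_2 = (30 − 9) − 20 = 1, and ∂_2 has invariant factor 2 > 1, so H_1 ≅ Z ⊕ Z_2.
  H_2: rank ker ∂_2 − rank ∂_3 = (20 − 20) − 0 = 0, and there is no ∂_3, so H_2 ≅ 0.

As a check, the Euler characteristic is 10 − 30 + 20 = 0, which agrees with 1 − 1 + 0 = 0.

H_0 ≅ Z,  H_1 ≅ Z ⊕ Z_2,  H_2 = 0.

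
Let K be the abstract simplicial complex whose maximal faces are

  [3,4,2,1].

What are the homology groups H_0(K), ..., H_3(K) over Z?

H_0 = Z,  H_1 = 0,  H_2 = 0,  H_3 = 0.

Order the vertices as 1 < 2 < 3 < 4. Listing each simplex with vertices in this order, K has dimension 3 with simplices:

  0-simplices (4): [1], [2], [3], [4]
  1-simplices (6): [1,2], [1,3], [1,4], [2,3], [2,4], [3,4]
  2-simplices (4): [1,2,3], [1,2,4], [1,3,4], [2,3,4]
  3-simplices (1): [1,2,3,4]

so the chain groups are C_0 ≅ Z^4, C_1 ≅ Z^6, C_2 ≅ Z^4, C_3 ≅ Z^1.

∂_1: C_1 → C_0 maps an edge to its endpoints' difference, ∂[p,q] = q − p.
The 4×6 boundary matrix has rank 3 and Smith normal form diag(1,1,1).

Boundary ∂_2: C_2 → C_1 maps a triangle to the signed sum of its edges. For instance
  ∂[1,2,3] = [2,3] − [1,3] + [1,2],
  ∂[2,3,4] = [3,4] − [2,4] + [2,3].
The 6×4 boundary matrix has rank 3 and Smith normal form diag(1,1,1).

The boundary map ∂_3: C_3 → C_2 sends each 3-simplex σ to the alternating sum Σ_i (−1)^i (σ with its i-th vertex removed). For instance
  ∂[1,2,3,4] = [2,3,4] − [1,3,4] + [1,2,4] − [1,2,3].
This gives a 4×1 integer matrix of rank 1; reducing to Smith normal form yields diagonal entries (1).

Computing H_k = (kernel of ∂_k) / (image of ∂_{k+1}):

  H_0: rank C_0 − rank ∂_1 = 4 − 3 = 1, and the invariant factors of ∂_1 are all 1, so H_0 = Z.
  H_1: rank ker ∂_1 − rank ∂_2 = (6 − 3) − 3 = 0, and the invariant factors of ∂_2 are all 1, so H_1 = 0.
  H_2: rank ker ∂_2 − rank ∂_3 = (4 − 3) − 1 = 0, and the invariant factors of ∂_3 are all 1, so H_2 = 0.
  H_3: rank ker ∂_3 − rank ∂_4 = (1 − 1) − 0 = 0, and there is no ∂_4, so H_3 = 0.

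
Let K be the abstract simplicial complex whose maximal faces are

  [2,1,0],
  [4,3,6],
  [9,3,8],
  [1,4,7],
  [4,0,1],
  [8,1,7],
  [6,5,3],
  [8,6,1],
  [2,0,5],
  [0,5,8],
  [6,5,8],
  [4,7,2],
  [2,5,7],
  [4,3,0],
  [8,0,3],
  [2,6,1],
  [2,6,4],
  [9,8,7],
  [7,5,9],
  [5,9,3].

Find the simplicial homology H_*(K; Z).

Fix the vertex order 0 < 1 < 2 < 3 < 4 < 5 < 6 < 7 < 8 < 9 and write every simplex with vertices in increasing order. Then dim K = 2 and the simplices of K are:

  0-simplices (10): [0], [1], [2], [3], [4], [5], [6], [7], [8], [9]
  1-simplices (30): (30 of them)
  2-simplices (20): (20 of them)

Hence C_0 ≅ Z^10, C_1 ≅ Z^30, C_2 ≅ Z^20.

Boundary ∂_1: C_1 → C_0 maps an edge to its endpoints' difference, ∂[p,q] = q − p.
The 10×30 boundary matrix has rank 9 and Smith normal form diag(1,1,1,1,1,1,1,1,1).

∂_2: C_2 → C_1 maps a triangle to the signed sum of its edges. For instance
  ∂[0,3,8] = [3,8] − [0,8] + [0,3],
  ∂[0,1,2] = [1,2] − [0,2] + [0,1].
The 30×20 boundary matrix has rank 20 and Smith normal form diag(1,1,1,1,1,1,1,1,1,1,1,1,1,1,1,1,1,1,1,2).

Reading off H_k = ker ∂_k / im ∂_{k+1}:

  H_0: rank C_0 − rank ∂_1 = 10 − 9 = 1, and the invariant factors of ∂_1 are all 1, so H_0 = Z.
  H_1: rank ker ∂_1 − rank ∂_2 = (30 − 9) − 20 = 1, and ∂_2 has invariant factor 2 > 1, so H_1 = Z × Z/2.
  H_2: rank ker ∂_2 − rank ∂_3 = (20 − 20) − 0 = 0, and there is no ∂_3, so H_2 = 0.

As a check, the Euler characteristic is 10 − 30 + 20 = 0, which agrees with 1 − 1 + 0 = 0.
(K is a triangulation of the Klein bottle.)

H_0 ≅ Z,  H_1 ≅ Z × Z/2,  H_2 = 0.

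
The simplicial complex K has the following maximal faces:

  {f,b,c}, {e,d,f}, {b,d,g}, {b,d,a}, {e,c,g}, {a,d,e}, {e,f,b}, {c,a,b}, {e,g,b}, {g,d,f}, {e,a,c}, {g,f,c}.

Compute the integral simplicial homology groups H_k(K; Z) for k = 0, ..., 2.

H_0 ≅ Z,  H_1 ≅ Z/2,  H_2 = 0.

We work with the vertex ordering a < b < c < d < e < f < g. The simplices of K, each written with vertices in increasing order, are:

  0-simplices (7): a, b, c, d, e, f, g
  1-simplices (18): ab, ac, ad, ae, bc, bd, be, bf, bg, ce, cf, cg, de, df, dg, ef, eg, fg
  2-simplices (12): abc, abd, ace, ade, bcf, bdg, bef, beg, ceg, cfg, def, dfg

Hence C_0 ≅ Z^7, C_1 ≅ Z^18, C_2 ≅ Z^12.

∂_1: C_1 → C_0 maps an edge to its endpoints' difference, ∂[p,q] = q − p.
As a 7×18 matrix over Z this has rank 6, with invariant factors (1,1,1,1,1,1).

The boundary map ∂_2: C_2 → C_1 acts by ∂[p,q,r] = [q,r] − [p,r] + [p,q]. For instance
  ∂beg = eg − bg + be,
  ∂abd = bd − ad + ab.
This gives a 18×12 integer matrix of rank 12; reducing to Smith normal form yields diagonal entries (1,1,1,1,1,1,1,1,1,1,1,2).

From H_k ≅ ker(∂_k) / im(∂_{k+1}) we obtain:

  H_0: rank C_0 − rank ∂_1 = 7 − 6 = 1, and the invariant factors of ∂_1 are all 1, so H_0 ≅ Z.
  H_1: rank ker ∂_1 − rank ∂_2 = (18 − 6) − 12 = 0, and ∂_2 has invariant factor 2 > 1, so H_1 ≅ Z/2.
  H_2: rank ker ∂_2 − rank ∂_3 = (12 − 12) − 0 = 0, and there is no ∂_3, so H_2 ≅ 0.

As a check, the Euler characteristic is 7 − 18 + 12 = 1, which agrees with 1 − 0 + 0 = 1.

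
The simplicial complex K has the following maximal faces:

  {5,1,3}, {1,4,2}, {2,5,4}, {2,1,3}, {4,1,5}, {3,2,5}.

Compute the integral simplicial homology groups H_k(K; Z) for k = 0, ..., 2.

Take the total order 1 < 2 < 3 < 4 < 5 on the vertex set. Then K (dimension 2) consists of the simplices:

  0-simplices (5): [1], [2], [3], [4], [5]
  1-simplices (9): [1,2], [1,3], [1,4], [1,5], [2,3], [2,4], [2,5], [3,5], [4,5]
  2-simplices (6): [1,2,3], [1,2,4], [1,3,5], [1,4,5], [2,3,5], [2,4,5]

Hence C_0 ≅ Z^5, C_1 ≅ Z^9, C_2 ≅ Z^6.

The boundary map ∂_1: C_1 → C_0 sends each edge [p,q] (with p < q) to q − p. For instance
  ∂[2,5] = [5] − [2].
This gives a 5×9 integer matrix of rank 4; reducing to Smith normal form yields diagonal entries (1,1,1,1).

The boundary map ∂_2: C_2 → C_1 sends each 2-simplex [p,q,r] to [q,r] − [p,r] + [p,q]. For instance
  ∂[2,4,5] = [4,5] − [2,5] + [2,4],
  ∂[1,3,5] = [3,5] − [1,5] + [1,3].
This gives a 9×6 integer matrix of rank 5; reducing to Smith normal form yields diagonal entries (1,1,1,1,1).

Reading off H_k = ker ∂_k / im ∂_{k+1}:

  H_0: rank C_0 − rank ∂_1 = 5 − 4 = 1, and the invariant factors of ∂_1 are all 1, so H_0 ≅ Z.
  H_1: rank ker ∂_1 − rank ∂_2 = (9 − 4) − 5 = 0, and the invariant factors of ∂_2 are all 1, so H_1 ≅ 0.
  H_2: rank ker ∂_2 − rank ∂_3 = (6 − 5) − 0 = 1, and there is no ∂_3, so H_2 ≅ Z.

(K is a triangulation of the 2-sphere S^2.)

H_0 ≅ Z,  H_1 = 0,  H_2 ≅ Z.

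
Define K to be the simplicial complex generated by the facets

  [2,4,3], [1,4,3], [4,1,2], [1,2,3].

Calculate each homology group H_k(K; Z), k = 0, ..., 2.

We work with the vertex ordering 1 < 2 < 3 < 4. The simplices of K, each written with vertices in increasing order, are:

  0-simplices (4): [1], [2], [3], [4]
  1-simplices (6): [1,2], [1,3], [1,4], [2,3], [2,4], [3,4]
  2-simplices (4): [1,2,3], [1,2,4], [1,3,4], [2,3,4]

Hence C_0 ≅ Z^4, C_1 ≅ Z^6, C_2 ≅ Z^4.

The boundary map ∂_1: C_1 → C_0 is given by ∂[p,q] = [q] − [p]. For instance
  ∂[1,3] = [3] − [1].
The resulting 4×6 matrix has rank 3, and its Smith normal form has invariant factors (1,1,1).

∂_2: C_2 → C_1 sends each 2-simplex [p,q,r] to [q,r] − [p,r] + [p,q]. For instance
  ∂[1,3,4] = [3,4] − [1,4] + [1,3],
  ∂[1,2,4] = [2,4] − [1,4] + [1,2].
The 6×4 boundary matrix has rank 3 and Smith normal form diag(1,1,1).

Computing H_k = (kernel of ∂_k) / (image of ∂_{k+1}):

  H_0: rank C_0 − rank ∂_1 = 4 − 3 = 1, and the invariant factors of ∂_1 are all 1, so H_0 = Z.
  H_1: rank ker ∂_1 − rank ∂_2 = (6 − 3) − 3 = 0, and the invariant factors of ∂_2 are all 1, so H_1 = 0.
  H_2: rank ker ∂_2 − rank ∂_3 = (4 − 3) − 0 = 1, and there is no ∂_3, so H_2 = Z.

As a check, the Euler characteristic is 4 − 6 + 4 = 2, which agrees with 1 − 0 + 1 = 2.

H_0 ≅ Z,  H_1 = 0,  H_2 ≅ Z.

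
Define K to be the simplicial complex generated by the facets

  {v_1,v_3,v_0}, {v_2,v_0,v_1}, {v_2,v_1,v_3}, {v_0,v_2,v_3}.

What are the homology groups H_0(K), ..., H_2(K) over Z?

Take the total order v_0 < v_1 < v_2 < v_3 on the vertex set. Then K (dimension 2) consists of the simplices:

  0-simplices (4): [v_0], [v_1], [v_2], [v_3]
  1-simplices (6): [v_0,v_1], [v_0,v_2], [v_0,v_3], [v_1,v_2], [v_1,v_3], [v_2,v_3]
  2-simplices (4): [v_0,v_1,v_2], [v_0,v_1,v_3], [v_0,v_2,v_3], [v_1,v_2,v_3]

giving chain groups C_0 ≅ Z^4, C_1 ≅ Z^6, C_2 ≅ Z^4.

The boundary map ∂_1: C_1 → C_0 maps an edge to its endpoints' difference, ∂[p,q] = q − p. For instance
  ∂[v_2,v_3] = [v_3] − [v_2].
This gives a 4×6 integer matrix of rank 3; reducing to Smith normal form yields diagonal entries (1,1,1).

∂_2: C_2 → C_1 maps a triangle to the signed sum of its edges. For instance
  ∂[v_0,v_2,v_3] = [v_2,v_3] − [v_0,v_3] + [v_0,v_2],
  ∂[v_0,v_1,v_2] = [v_1,v_2] − [v_0,v_2] + [v_0,v_1].
As a 6×4 matrix over Z this has rank 3, with invariant factors (1,1,1).

From H_k ≅ ker(∂_k) / im(∂_{k+1}) we obtain:

  H_0: rank C_0 − rank ∂_1 = 4 − 3 = 1, and the invariant factors of ∂_1 are all 1, so H_0 = Z.
  H_1: rank ker ∂_1 − rank ∂_2 = (6 − 3) − 3 = 0, and the invariant factors of ∂_2 are all 1, so H_1 = 0.
  H_2: rank ker ∂_2 − rank ∂_3 = (4 − 3) − 0 = 1, and there is no ∂_3, so H_2 = Z.

H_0 = Z,  H_1 = 0,  H_2 = Z.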